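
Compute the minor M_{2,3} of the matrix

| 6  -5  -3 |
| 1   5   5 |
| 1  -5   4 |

The minor is -25.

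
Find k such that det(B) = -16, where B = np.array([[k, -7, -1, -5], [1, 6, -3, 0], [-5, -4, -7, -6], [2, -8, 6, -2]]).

Expanding along the row containing k, det(B) is linear in k: det(B) = (180)·k + (344).
Set (180)·k + (344) = -16  ⇒  (180)·k = -360  ⇒  k = -2.

k = -2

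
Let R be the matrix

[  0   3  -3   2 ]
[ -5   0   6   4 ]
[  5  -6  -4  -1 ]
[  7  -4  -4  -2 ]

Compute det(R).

Expand along row 1 (it has 1 zero):
  − (3) · M_12   where M_12 = det([-5 6 4; 5 -4 -1; 7 -4 -2]) = 30
  + (-3) · M_13   where M_13 = det([-5 0 4; 5 -6 -1; 7 -4 -2]) = 48
  − (2) · M_14   where M_14 = det([-5 0 6; 5 -6 -4; 7 -4 -4]) = 92
det = (-1)·(3)·(30) + (+1)·(-3)·(48) + (-1)·(2)·(92) = -418

|R| = -418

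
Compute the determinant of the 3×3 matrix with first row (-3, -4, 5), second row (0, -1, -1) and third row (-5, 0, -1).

Expand along row 2:
  + (-1) · |-3 5; -5 -1| = (-1)·(3 − (-25)) = -28
  − (-1) · |-3 -4; -5 0| = −(-1)·(0 − 20) = -20
Sum: (-28) + (-20) = -48

-48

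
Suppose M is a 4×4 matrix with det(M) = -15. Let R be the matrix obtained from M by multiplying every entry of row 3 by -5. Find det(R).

Scaling one row by -5 multiplies the determinant by -5.
det(R) = (-5)·(-15) = 75

|R| = 75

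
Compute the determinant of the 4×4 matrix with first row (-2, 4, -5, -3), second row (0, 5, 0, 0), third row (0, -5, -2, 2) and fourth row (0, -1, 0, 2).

40

Expand along row 2 (it has 3 zeros):
  + (5) · M_22   where M_22 = det([-2 -5 -3; 0 -2 2; 0 0 2]) = 8
det = (+1)·(5)·(8) = 40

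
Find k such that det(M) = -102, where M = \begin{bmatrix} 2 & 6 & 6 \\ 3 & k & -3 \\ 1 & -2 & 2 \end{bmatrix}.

Expanding along the row containing k, det(M) is linear in k: det(M) = (-2)·k + (-102).
Set (-2)·k + (-102) = -102  ⇒  (-2)·k = 0  ⇒  k = 0.

k = 0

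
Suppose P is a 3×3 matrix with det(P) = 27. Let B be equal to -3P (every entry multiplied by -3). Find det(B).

-729

For a 3×3 matrix, det(-3P) = (-3)^3·det(P) = -27·det(P).
det(B) = (-27)·(27) = -729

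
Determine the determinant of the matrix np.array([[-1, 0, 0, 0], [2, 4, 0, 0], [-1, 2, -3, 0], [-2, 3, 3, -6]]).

-72

The matrix is lower triangular, so the determinant is the product of the diagonal entries:
det = (-1) · (4) · (-3) · (-6) = -72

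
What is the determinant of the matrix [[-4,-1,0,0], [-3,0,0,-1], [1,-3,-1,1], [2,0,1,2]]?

Expand along row 1 (it has 2 zeros):
  + (-4) · M_11   where M_11 = det([0 0 -1; -3 -1 1; 0 1 2]) = 3
  − (-1) · M_12   where M_12 = det([-3 0 -1; 1 -1 1; 2 1 2]) = 6
det = (+1)·(-4)·(3) + (-1)·(-1)·(6) = -6

The determinant is -6.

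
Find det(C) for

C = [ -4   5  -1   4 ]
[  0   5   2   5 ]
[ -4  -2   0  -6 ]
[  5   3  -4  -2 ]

Expand along row 2 (it has 1 zero):
  + (5) · M_22   where M_22 = det([-4 -1 4; -4 0 -6; 5 -4 -2]) = 198
  − (2) · M_23   where M_23 = det([-4 5 4; -4 -2 -6; 5 3 -2]) = -286
  + (5) · M_24   where M_24 = det([-4 5 -1; -4 -2 0; 5 3 -4]) = -110
det = (+1)·(5)·(198) + (-1)·(2)·(-286) + (+1)·(5)·(-110) = 1012

1012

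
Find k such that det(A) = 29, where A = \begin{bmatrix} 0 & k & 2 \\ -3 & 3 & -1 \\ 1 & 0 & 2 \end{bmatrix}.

Expanding along the row containing k, det(A) is linear in k: det(A) = (5)·k + (-6).
Set (5)·k + (-6) = 29  ⇒  (5)·k = 35  ⇒  k = 7.

7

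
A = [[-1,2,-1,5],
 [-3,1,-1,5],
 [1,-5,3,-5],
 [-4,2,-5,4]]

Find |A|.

|A| = 86

Expand along row 1:
  + (-1) · M_11   where M_11 = det([1 -1 5; -5 3 -5; 2 -5 4]) = 72
  − (2) · M_12   where M_12 = det([-3 -1 5; 1 3 -5; -4 -5 4]) = 58
  + (-1) · M_13   where M_13 = det([-3 1 5; 1 -5 -5; -4 2 4]) = -44
  − (5) · M_14   where M_14 = det([-3 1 -1; 1 -5 3; -4 2 -5]) = -46
det = (+1)·(-1)·(72) + (-1)·(2)·(58) + (+1)·(-1)·(-44) + (-1)·(5)·(-46) = 86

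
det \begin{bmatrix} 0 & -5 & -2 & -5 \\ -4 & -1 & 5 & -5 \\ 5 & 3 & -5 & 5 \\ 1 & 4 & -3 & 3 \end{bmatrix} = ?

217

Expand along row 1 (it has 1 zero):
  − (-5) · M_12   where M_12 = det([-4 5 -5; 5 -5 5; 1 -3 3]) = 0
  + (-2) · M_13   where M_13 = det([-4 -1 -5; 5 3 5; 1 4 3]) = -31
  − (-5) · M_14   where M_14 = det([-4 -1 5; 5 3 -5; 1 4 -3]) = 31
det = (-1)·(-5)·(0) + (+1)·(-2)·(-31) + (-1)·(-5)·(31) = 217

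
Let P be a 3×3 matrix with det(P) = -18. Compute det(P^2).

The determinant is 324.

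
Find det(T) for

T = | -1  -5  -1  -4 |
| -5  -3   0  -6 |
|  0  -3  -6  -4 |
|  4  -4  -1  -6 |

-808

Expand along row 2 (it has 1 zero):
  − (-5) · M_21   where M_21 = det([-5 -1 -4; -3 -6 -4; -4 -1 -6]) = -74
  + (-3) · M_22   where M_22 = det([-1 -1 -4; 0 -6 -4; 4 -1 -6]) = -112
  + (-6) · M_24   where M_24 = det([-1 -5 -1; 0 -3 -6; 4 -4 -1]) = 129
det = (-1)·(-5)·(-74) + (+1)·(-3)·(-112) + (+1)·(-6)·(129) = -808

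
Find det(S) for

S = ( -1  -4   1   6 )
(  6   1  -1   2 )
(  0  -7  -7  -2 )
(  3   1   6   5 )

Expand along row 3 (it has 1 zero):
  − (-7) · M_32   where M_32 = det([-1 1 6; 6 -1 2; 3 6 5]) = 227
  + (-7) · M_33   where M_33 = det([-1 -4 6; 6 1 2; 3 1 5]) = 111
  − (-2) · M_34   where M_34 = det([-1 -4 1; 6 1 -1; 3 1 6]) = 152
det = (-1)·(-7)·(227) + (+1)·(-7)·(111) + (-1)·(-2)·(152) = 1116

1116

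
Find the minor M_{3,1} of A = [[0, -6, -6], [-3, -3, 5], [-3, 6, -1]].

Delete row 3 and column 1; the remaining 2×2 submatrix is [-6 -6; -3 5].
Its determinant is (-6)·5 − (-6)·(-3) = -48.

The minor is -48.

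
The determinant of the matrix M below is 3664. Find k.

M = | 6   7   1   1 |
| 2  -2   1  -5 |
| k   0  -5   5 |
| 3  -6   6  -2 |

k = 9

Expanding along the row containing k, det(M) is linear in k: det(M) = (216)·k + (1720).
Set (216)·k + (1720) = 3664  ⇒  (216)·k = 1944  ⇒  k = 9.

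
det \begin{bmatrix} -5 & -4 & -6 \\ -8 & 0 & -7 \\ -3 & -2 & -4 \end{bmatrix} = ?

Expand along column 2:
  − (-4) · |-8 -7; -3 -4| = −(-4)·(32 − 21) = 44
  − (-2) · |-5 -6; -8 -7| = −(-2)·(35 − 48) = -26
Sum: (44) + (-26) = 18

The determinant is 18.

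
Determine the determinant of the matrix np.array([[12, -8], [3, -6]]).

-48

det = 12·(-6) − (-8)·3 = -72 − (-24) = -48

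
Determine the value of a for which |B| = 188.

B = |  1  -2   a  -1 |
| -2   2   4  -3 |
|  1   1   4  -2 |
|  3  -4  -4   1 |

8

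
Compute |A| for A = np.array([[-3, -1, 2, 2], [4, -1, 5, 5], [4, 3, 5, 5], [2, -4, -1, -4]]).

Expand along row 1:
  + (-3) · M_11   where M_11 = det([-1 5 5; 3 5 5; -4 -1 -4]) = 60
  − (-1) · M_12   where M_12 = det([4 5 5; 4 5 5; 2 -1 -4]) = 0
  + (2) · M_13   where M_13 = det([4 -1 5; 4 3 5; 2 -4 -4]) = -104
  − (2) · M_14   where M_14 = det([4 -1 5; 4 3 5; 2 -4 -1]) = -56
det = (+1)·(-3)·(60) + (-1)·(-1)·(0) + (+1)·(2)·(-104) + (-1)·(2)·(-56) = -276

-276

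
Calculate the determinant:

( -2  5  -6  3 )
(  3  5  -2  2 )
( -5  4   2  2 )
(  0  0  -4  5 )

-1082

Expand along row 4 (it has 2 zeros):
  − (-4) · M_43   where M_43 = det([-2 5 3; 3 5 2; -5 4 2]) = 27
  + (5) · M_44   where M_44 = det([-2 5 -6; 3 5 -2; -5 4 2]) = -238
det = (-1)·(-4)·(27) + (+1)·(5)·(-238) = -1082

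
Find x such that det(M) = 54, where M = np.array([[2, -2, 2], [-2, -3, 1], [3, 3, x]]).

-6

Expanding along the row containing x, det(M) is linear in x: det(M) = (-10)·x + (-6).
Set (-10)·x + (-6) = 54  ⇒  (-10)·x = 60  ⇒  x = -6.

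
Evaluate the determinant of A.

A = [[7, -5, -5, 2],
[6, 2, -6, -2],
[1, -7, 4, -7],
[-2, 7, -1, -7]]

Expand along row 1:
  + (7) · M_11   where M_11 = det([2 -6 -2; -7 4 -7; 7 -1 -7]) = 560
  − (-5) · M_12   where M_12 = det([6 -6 -2; 1 4 -7; -2 -1 -7]) = -350
  + (-5) · M_13   where M_13 = det([6 2 -2; 1 -7 -7; -2 7 -7]) = 644
  − (2) · M_14   where M_14 = det([6 2 -6; 1 -7 4; -2 7 -1]) = -98
det = (+1)·(7)·(560) + (-1)·(-5)·(-350) + (+1)·(-5)·(644) + (-1)·(2)·(-98) = -854

det(A) = -854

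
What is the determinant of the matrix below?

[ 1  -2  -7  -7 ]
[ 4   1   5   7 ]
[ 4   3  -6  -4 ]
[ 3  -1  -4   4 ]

Expand along row 1:
  + (1) · M_11   where M_11 = det([1 5 7; 3 -6 -4; -1 -4 4]) = -206
  − (-2) · M_12   where M_12 = det([4 5 7; 4 -6 -4; 3 -4 4]) = -286
  + (-7) · M_13   where M_13 = det([4 1 7; 4 3 -4; 3 -1 4]) = -87
  − (-7) · M_14   where M_14 = det([4 1 5; 4 3 -6; 3 -1 -4]) = -139
det = (+1)·(1)·(-206) + (-1)·(-2)·(-286) + (+1)·(-7)·(-87) + (-1)·(-7)·(-139) = -1142

The determinant is -1142.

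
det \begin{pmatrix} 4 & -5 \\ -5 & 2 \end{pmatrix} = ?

-17

det = 4·2 − (-5)·(-5) = 8 − 25 = -17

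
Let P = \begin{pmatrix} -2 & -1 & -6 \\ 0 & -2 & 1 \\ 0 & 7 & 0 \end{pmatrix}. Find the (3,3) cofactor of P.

Delete row 3 and column 3; the remaining 2×2 submatrix is [-2 -1; 0 -2].
Its determinant is (-2)·(-2) − (-1)·0 = 4.
The cofactor carries sign (−1)^(3+3) = +1, so C_{3,3} = +(4) = 4.

The cofactor is 4.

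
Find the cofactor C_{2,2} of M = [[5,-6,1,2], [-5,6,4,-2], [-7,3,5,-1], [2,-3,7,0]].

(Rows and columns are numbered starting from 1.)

Delete row 2 and column 2; the remaining 3×3 submatrix is [5 1 2; -7 5 -1; 2 7 0].
Its determinant is -85.
The cofactor carries sign (−1)^(2+2) = +1, so C_{2,2} = +(-85) = -85.

The cofactor is -85.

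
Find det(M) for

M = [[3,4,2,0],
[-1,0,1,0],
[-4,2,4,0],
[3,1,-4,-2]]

Expand along column 4 (it has 3 zeros):
  + (-2) · M_44   where M_44 = det([3 4 2; -1 0 1; -4 2 4]) = -10
det = (+1)·(-2)·(-10) = 20

det(M) = 20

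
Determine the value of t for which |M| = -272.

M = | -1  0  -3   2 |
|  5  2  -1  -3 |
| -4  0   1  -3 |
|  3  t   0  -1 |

Expanding along the row containing t, det(M) is linear in t: det(M) = (-85)·t + (68).
Set (-85)·t + (68) = -272  ⇒  (-85)·t = -340  ⇒  t = 4.

4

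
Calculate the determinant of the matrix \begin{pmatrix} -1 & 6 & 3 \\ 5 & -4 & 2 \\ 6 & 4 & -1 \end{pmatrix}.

The determinant is 238.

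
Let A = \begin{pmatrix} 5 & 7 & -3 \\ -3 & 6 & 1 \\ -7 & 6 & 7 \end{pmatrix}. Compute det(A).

206

Expand along row 1:
  + 5 · |6 1; 6 7| = 5·(42 − 6) = 180
  − 7 · |-3 1; -7 7| = −7·(-21 − (-7)) = 98
  + (-3) · |-3 6; -7 6| = (-3)·(-18 − (-42)) = -72
Sum: (180) + (98) + (-72) = 206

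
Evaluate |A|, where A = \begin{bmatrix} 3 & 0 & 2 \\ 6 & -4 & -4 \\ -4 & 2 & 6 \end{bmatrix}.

Expand along row 1:
  + 3 · |-4 -4; 2 6| = 3·(-24 − (-8)) = -48
  + 2 · |6 -4; -4 2| = 2·(12 − 16) = -8
Sum: (-48) + (-8) = -56

-56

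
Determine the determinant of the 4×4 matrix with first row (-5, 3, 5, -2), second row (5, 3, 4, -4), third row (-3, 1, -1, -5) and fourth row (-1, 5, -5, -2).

1974

Expand along row 1:
  + (-5) · M_11   where M_11 = det([3 4 -4; 1 -1 -5; 5 -5 -2]) = -161
  − (3) · M_12   where M_12 = det([5 4 -4; -3 -1 -5; -1 -5 -2]) = -175
  + (5) · M_13   where M_13 = det([5 3 -4; -3 1 -5; -1 5 -2]) = 168
  − (-2) · M_14   where M_14 = det([5 3 4; -3 1 -1; -1 5 -5]) = -98
det = (+1)·(-5)·(-161) + (-1)·(3)·(-175) + (+1)·(5)·(168) + (-1)·(-2)·(-98) = 1974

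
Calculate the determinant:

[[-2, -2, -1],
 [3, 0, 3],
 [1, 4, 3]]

Expand along column 2:
  − (-2) · |3 3; 1 3| = −(-2)·(9 − 3) = 12
  − 4 · |-2 -1; 3 3| = −4·(-6 − (-3)) = 12
Sum: (12) + (12) = 24

The determinant is 24.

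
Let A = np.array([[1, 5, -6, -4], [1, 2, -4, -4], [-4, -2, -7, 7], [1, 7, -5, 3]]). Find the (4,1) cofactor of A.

Delete row 4 and column 1; the remaining 3×3 submatrix is [5 -6 -4; 2 -4 -4; -2 -7 7].
Its determinant is -156.
The cofactor carries sign (−1)^(4+1) = −1, so C_{4,1} = −(-156) = 156.

156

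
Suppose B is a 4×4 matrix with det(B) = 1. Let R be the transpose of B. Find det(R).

det(Bᵀ) = det(B).
det(R) = (1)·(1) = 1

det(R) = 1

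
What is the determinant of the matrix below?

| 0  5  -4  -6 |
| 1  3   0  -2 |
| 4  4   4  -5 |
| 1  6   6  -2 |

-234

Expand along row 1 (it has 1 zero):
  − (5) · M_12   where M_12 = det([1 0 -2; 4 4 -5; 1 6 -2]) = -18
  + (-4) · M_13   where M_13 = det([1 3 -2; 4 4 -5; 1 6 -2]) = -9
  − (-6) · M_14   where M_14 = det([1 3 0; 4 4 4; 1 6 6]) = -60
det = (-1)·(5)·(-18) + (+1)·(-4)·(-9) + (-1)·(-6)·(-60) = -234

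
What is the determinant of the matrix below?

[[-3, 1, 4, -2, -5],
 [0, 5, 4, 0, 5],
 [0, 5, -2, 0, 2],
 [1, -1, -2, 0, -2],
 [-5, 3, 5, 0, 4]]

Expand along column 4 (it has 4 zeros):
  − (-2) · M_14   where M_14 = det([0 5 4 5; 0 5 -2 2; 1 -1 -2 -2; -5 3 5 4]) = 69
det = (-1)·(-2)·(69) = 138

138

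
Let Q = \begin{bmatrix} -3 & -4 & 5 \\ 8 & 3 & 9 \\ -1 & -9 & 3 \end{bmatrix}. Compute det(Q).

The determinant is -483.

Expand along row 1:
  + (-3) · |3 9; -9 3| = (-3)·(9 − (-81)) = -270
  − (-4) · |8 9; -1 3| = −(-4)·(24 − (-9)) = 132
  + 5 · |8 3; -1 -9| = 5·(-72 − (-3)) = -345
Sum: (-270) + (132) + (-345) = -483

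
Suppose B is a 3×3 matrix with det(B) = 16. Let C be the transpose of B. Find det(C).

det(Bᵀ) = det(B).
det(C) = (1)·(16) = 16

16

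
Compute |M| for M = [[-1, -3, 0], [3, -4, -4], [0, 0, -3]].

|M| = -39

Expand along row 3:
  + (-3) · |-1 -3; 3 -4| = (-3)·(4 − (-9)) = -39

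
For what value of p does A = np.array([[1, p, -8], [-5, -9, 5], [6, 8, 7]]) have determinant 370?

p = 9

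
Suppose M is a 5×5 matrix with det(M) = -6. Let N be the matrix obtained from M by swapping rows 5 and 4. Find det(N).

The determinant is 6.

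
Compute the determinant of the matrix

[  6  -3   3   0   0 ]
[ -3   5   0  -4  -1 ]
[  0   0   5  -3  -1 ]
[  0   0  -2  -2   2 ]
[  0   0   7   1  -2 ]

The matrix is block upper-triangular with a 2×2 block and a 3×3 block on the diagonal, so its determinant equals the product of the determinants of the diagonal blocks.
det of the 2×2 block = 21
det of the 3×3 block = -32
det = (21)·(-32) = -672

The determinant is -672.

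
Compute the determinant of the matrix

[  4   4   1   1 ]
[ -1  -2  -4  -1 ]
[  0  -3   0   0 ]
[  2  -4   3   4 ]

Expand along row 3 (it has 3 zeros):
  − (-3) · M_32   where M_32 = det([4 1 1; -1 -4 -1; 2 3 4]) = -45
det = (-1)·(-3)·(-45) = -135

The determinant is -135.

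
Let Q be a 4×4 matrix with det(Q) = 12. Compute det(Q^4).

det(Q^4) = (det Q)^4 = (12)^4 = 20736

20736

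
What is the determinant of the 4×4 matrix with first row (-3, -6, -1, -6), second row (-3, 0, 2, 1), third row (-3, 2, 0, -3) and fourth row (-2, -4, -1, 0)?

254

Expand along row 2 (it has 1 zero):
  − (-3) · M_21   where M_21 = det([-6 -1 -6; 2 0 -3; -4 -1 0]) = 18
  − (2) · M_23   where M_23 = det([-3 -6 -6; -3 2 -3; -2 -4 0]) = -96
  + (1) · M_24   where M_24 = det([-3 -6 -1; -3 2 0; -2 -4 -1]) = 8
det = (-1)·(-3)·(18) + (-1)·(2)·(-96) + (+1)·(1)·(8) = 254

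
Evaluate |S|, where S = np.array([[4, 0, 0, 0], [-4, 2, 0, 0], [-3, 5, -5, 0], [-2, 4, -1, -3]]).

120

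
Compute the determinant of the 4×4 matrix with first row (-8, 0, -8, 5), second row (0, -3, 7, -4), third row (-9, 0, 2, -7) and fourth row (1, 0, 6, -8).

Expand along column 2 (it has 3 zeros):
  + (-3) · M_22   where M_22 = det([-8 -8 5; -9 2 -7; 1 6 -8]) = 144
det = (+1)·(-3)·(144) = -432

-432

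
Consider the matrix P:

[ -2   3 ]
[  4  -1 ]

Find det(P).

-10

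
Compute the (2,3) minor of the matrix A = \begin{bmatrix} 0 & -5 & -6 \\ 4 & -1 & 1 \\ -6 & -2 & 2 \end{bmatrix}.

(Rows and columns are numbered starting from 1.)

-30

Delete row 2 and column 3; the remaining 2×2 submatrix is [0 -5; -6 -2].
Its determinant is 0·(-2) − (-5)·(-6) = -30.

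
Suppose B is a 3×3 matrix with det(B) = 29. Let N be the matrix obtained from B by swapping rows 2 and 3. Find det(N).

-29

Swapping two rows multiplies the determinant by −1.
det(N) = (-1)·(29) = -29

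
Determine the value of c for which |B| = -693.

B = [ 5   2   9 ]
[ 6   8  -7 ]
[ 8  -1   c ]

3

Expanding along the column containing c, det(B) is linear in c: det(B) = (28)·c + (-777).
Set (28)·c + (-777) = -693  ⇒  (28)·c = 84  ⇒  c = 3.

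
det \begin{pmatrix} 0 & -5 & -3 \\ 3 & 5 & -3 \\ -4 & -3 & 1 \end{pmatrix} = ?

Expand along row 1:
  − (-5) · |3 -3; -4 1| = −(-5)·(3 − 12) = -45
  + (-3) · |3 5; -4 -3| = (-3)·(-9 − (-20)) = -33
Sum: (-45) + (-33) = -78

-78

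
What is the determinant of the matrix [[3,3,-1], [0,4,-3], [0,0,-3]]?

-36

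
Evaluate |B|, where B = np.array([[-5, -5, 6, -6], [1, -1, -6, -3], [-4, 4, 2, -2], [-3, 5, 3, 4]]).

|B| = -748

Expand along row 1:
  + (-5) · M_11   where M_11 = det([-1 -6 -3; 4 2 -2; 5 3 4]) = 136
  − (-5) · M_12   where M_12 = det([1 -6 -3; -4 2 -2; -3 3 4]) = -100
  + (6) · M_13   where M_13 = det([1 -1 -3; -4 4 -2; -3 5 4]) = 28
  − (-6) · M_14   where M_14 = det([1 -1 -6; -4 4 2; -3 5 3]) = 44
det = (+1)·(-5)·(136) + (-1)·(-5)·(-100) + (+1)·(6)·(28) + (-1)·(-6)·(44) = -748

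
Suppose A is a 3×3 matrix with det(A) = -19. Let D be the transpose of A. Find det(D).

|D| = -19

det(Aᵀ) = det(A).
det(D) = (1)·(-19) = -19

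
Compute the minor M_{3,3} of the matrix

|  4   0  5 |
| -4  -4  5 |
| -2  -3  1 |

-16

Delete row 3 and column 3; the remaining 2×2 submatrix is [4 0; -4 -4].
Its determinant is 4·(-4) − 0·(-4) = -16.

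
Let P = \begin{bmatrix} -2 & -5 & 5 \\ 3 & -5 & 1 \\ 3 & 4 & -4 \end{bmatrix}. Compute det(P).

Expand along column 1:
  + (-2) · |-5 1; 4 -4| = (-2)·(20 − 4) = -32
  − 3 · |-5 5; 4 -4| = −3·(20 − 20) = 0
  + 3 · |-5 5; -5 1| = 3·(-5 − (-25)) = 60
Sum: (-32) + (0) + (60) = 28

28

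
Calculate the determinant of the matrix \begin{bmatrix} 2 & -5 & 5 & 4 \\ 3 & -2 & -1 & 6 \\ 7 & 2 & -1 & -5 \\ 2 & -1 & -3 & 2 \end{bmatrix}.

Expand along row 1:
  + (2) · M_11   where M_11 = det([-2 -1 6; 2 -1 -5; -1 -3 2]) = -9
  − (-5) · M_12   where M_12 = det([3 -1 6; 7 -1 -5; 2 -3 2]) = -141
  + (5) · M_13   where M_13 = det([3 -2 6; 7 2 -5; 2 -1 2]) = -21
  − (4) · M_14   where M_14 = det([3 -2 -1; 7 2 -1; 2 -1 -3]) = -48
det = (+1)·(2)·(-9) + (-1)·(-5)·(-141) + (+1)·(5)·(-21) + (-1)·(4)·(-48) = -636

-636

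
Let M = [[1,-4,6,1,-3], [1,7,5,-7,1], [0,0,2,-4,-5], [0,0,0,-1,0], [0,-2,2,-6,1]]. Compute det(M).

Expand along row 4 (it has 4 zeros):
  + (-1) · M_44   where M_44 = det([1 -4 6 -3; 1 7 5 1; 0 0 2 -5; 0 -2 2 1]) = 138
det = (+1)·(-1)·(138) = -138

|M| = -138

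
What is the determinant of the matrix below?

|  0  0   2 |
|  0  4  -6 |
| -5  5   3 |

40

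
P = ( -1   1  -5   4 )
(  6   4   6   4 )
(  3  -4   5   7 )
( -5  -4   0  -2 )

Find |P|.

The determinant is 1138.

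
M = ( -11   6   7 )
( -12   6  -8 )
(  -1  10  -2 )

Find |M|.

det(M) = -1642

Expand along row 1:
  + (-11) · |6 -8; 10 -2| = (-11)·(-12 − (-80)) = -748
  − 6 · |-12 -8; -1 -2| = −6·(24 − 8) = -96
  + 7 · |-12 6; -1 10| = 7·(-120 − (-6)) = -798
Sum: (-748) + (-96) + (-798) = -1642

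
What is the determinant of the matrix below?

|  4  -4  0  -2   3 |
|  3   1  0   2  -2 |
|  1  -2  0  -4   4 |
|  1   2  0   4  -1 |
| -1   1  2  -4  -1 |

Expand along column 3 (it has 4 zeros):
  + (2) · M_53   where M_53 = det([4 -4 -2 3; 3 1 2 -2; 1 -2 -4 4; 1 2 4 -1]) = -126
det = (+1)·(2)·(-126) = -252

The determinant is -252.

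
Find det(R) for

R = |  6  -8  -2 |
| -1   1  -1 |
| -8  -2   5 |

Expand along row 1:
  + 6 · |1 -1; -2 5| = 6·(5 − 2) = 18
  − (-8) · |-1 -1; -8 5| = −(-8)·(-5 − 8) = -104
  + (-2) · |-1 1; -8 -2| = (-2)·(2 − (-8)) = -20
Sum: (18) + (-104) + (-20) = -106

-106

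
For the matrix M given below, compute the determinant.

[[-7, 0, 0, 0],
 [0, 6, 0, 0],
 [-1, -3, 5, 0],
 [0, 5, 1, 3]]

M is lower triangular, so det(M) is the product of the diagonal entries:
det = (-7) · (6) · (5) · (3) = -630

det(M) = -630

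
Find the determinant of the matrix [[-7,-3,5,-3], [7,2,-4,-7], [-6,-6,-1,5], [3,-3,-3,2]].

-1151

Expand along row 1:
  + (-7) · M_11   where M_11 = det([2 -4 -7; -6 -1 5; -3 -3 2]) = -67
  − (-3) · M_12   where M_12 = det([7 -4 -7; -6 -1 5; 3 -3 2]) = -164
  + (5) · M_13   where M_13 = det([7 2 -7; -6 -6 5; 3 -3 2]) = -177
  − (-3) · M_14   where M_14 = det([7 2 -4; -6 -6 -1; 3 -3 -3]) = -81
det = (+1)·(-7)·(-67) + (-1)·(-3)·(-164) + (+1)·(5)·(-177) + (-1)·(-3)·(-81) = -1151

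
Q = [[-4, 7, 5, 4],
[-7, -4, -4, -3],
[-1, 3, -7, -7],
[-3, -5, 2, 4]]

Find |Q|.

Expand along row 1:
  + (-4) · M_11   where M_11 = det([-4 -4 -3; 3 -7 -7; -5 2 4]) = 51
  − (7) · M_12   where M_12 = det([-7 -4 -3; -1 -7 -7; -3 2 4]) = 67
  + (5) · M_13   where M_13 = det([-7 -4 -3; -1 3 -7; -3 -5 4]) = 19
  − (4) · M_14   where M_14 = det([-7 -4 -4; -1 3 -7; -3 -5 2]) = 55
det = (+1)·(-4)·(51) + (-1)·(7)·(67) + (+1)·(5)·(19) + (-1)·(4)·(55) = -798

det(Q) = -798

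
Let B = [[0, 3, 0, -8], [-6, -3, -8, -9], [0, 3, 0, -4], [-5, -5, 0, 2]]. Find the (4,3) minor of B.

The minor is 72.

Delete row 4 and column 3; the remaining 3×3 submatrix is [0 3 -8; -6 -3 -9; 0 3 -4].
Its determinant is 72.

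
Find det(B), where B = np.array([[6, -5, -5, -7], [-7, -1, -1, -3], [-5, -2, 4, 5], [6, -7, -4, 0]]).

-1389

Expand along row 4 (it has 1 zero):
  − (6) · M_41   where M_41 = det([-5 -5 -7; -1 -1 -3; -2 4 5]) = -48
  + (-7) · M_42   where M_42 = det([6 -5 -7; -7 -1 -3; -5 4 5]) = 23
  − (-4) · M_43   where M_43 = det([6 -5 -7; -7 -1 -3; -5 -2 5]) = -379
det = (-1)·(6)·(-48) + (+1)·(-7)·(23) + (-1)·(-4)·(-379) = -1389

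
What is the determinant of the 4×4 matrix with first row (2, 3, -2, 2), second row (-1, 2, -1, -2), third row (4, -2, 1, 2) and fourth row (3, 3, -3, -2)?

Expand along row 1:
  + (2) · M_11   where M_11 = det([2 -1 -2; -2 1 2; 3 -3 -2]) = 0
  − (3) · M_12   where M_12 = det([-1 -1 -2; 4 1 2; 3 -3 -2]) = 12
  + (-2) · M_13   where M_13 = det([-1 2 -2; 4 -2 2; 3 3 -2]) = -6
  − (2) · M_14   where M_14 = det([-1 2 -1; 4 -2 1; 3 3 -3]) = 9
det = (+1)·(2)·(0) + (-1)·(3)·(12) + (+1)·(-2)·(-6) + (-1)·(2)·(9) = -42

-42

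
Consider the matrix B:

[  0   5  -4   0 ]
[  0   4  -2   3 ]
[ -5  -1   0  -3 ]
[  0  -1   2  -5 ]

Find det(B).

Expand along column 1 (it has 3 zeros):
  + (-5) · M_31   where M_31 = det([5 -4 0; 4 -2 3; -1 2 -5]) = -48
det = (+1)·(-5)·(-48) = 240

|B| = 240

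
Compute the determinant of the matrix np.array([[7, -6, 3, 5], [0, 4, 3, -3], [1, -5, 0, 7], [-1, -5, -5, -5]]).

-635

Expand along row 2 (it has 1 zero):
  + (4) · M_22   where M_22 = det([7 3 5; 1 0 7; -1 -5 -5]) = 214
  − (3) · M_23   where M_23 = det([7 -6 5; 1 -5 7; -1 -5 -5]) = 382
  + (-3) · M_24   where M_24 = det([7 -6 3; 1 -5 0; -1 -5 -5]) = 115
det = (+1)·(4)·(214) + (-1)·(3)·(382) + (+1)·(-3)·(115) = -635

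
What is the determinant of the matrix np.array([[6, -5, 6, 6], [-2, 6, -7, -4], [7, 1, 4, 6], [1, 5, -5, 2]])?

The determinant is 428.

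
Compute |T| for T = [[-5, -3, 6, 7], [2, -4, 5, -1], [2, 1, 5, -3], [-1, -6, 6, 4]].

|T| = 115

Expand along row 1:
  + (-5) · M_11   where M_11 = det([-4 5 -1; 1 5 -3; -6 6 4]) = -118
  − (-3) · M_12   where M_12 = det([2 5 -1; 2 5 -3; -1 6 4]) = 34
  + (6) · M_13   where M_13 = det([2 -4 -1; 2 1 -3; -1 -6 4]) = 3
  − (7) · M_14   where M_14 = det([2 -4 5; 2 1 5; -1 -6 6]) = 85
det = (+1)·(-5)·(-118) + (-1)·(-3)·(34) + (+1)·(6)·(3) + (-1)·(7)·(85) = 115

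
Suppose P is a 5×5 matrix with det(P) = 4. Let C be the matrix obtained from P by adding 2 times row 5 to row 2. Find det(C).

|C| = 4

Adding a multiple of one row to another leaves the determinant unchanged.
det(C) = (1)·(4) = 4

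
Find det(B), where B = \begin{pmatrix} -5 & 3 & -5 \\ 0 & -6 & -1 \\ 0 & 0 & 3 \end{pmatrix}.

B is upper triangular, so det(B) is the product of the diagonal entries:
det = (-5) · (-6) · (3) = 90

90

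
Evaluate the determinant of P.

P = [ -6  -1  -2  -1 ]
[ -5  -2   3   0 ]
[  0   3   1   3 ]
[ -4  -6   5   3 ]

Expand along row 2 (it has 1 zero):
  − (-5) · M_21   where M_21 = det([-1 -2 -1; 3 1 3; -6 5 3]) = 45
  + (-2) · M_22   where M_22 = det([-6 -2 -1; 0 1 3; -4 5 3]) = 92
  − (3) · M_23   where M_23 = det([-6 -1 -1; 0 3 3; -4 -6 3]) = -162
det = (-1)·(-5)·(45) + (+1)·(-2)·(92) + (-1)·(3)·(-162) = 527

|P| = 527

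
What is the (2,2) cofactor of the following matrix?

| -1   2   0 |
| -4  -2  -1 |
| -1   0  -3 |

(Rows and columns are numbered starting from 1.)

Delete row 2 and column 2; the remaining 2×2 submatrix is [-1 0; -1 -3].
Its determinant is (-1)·(-3) − 0·(-1) = 3.
The cofactor carries sign (−1)^(2+2) = +1, so C_{2,2} = +(3) = 3.

3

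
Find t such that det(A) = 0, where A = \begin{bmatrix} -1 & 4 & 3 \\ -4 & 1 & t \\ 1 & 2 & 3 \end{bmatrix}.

Expanding along the row containing t, det(A) is linear in t: det(A) = (6)·t + (18).
Set (6)·t + (18) = 0  ⇒  (6)·t = -18  ⇒  t = -3.

-3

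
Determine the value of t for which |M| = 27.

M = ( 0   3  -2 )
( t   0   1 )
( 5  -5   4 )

-6

Expanding along the column containing t, det(M) is linear in t: det(M) = (-2)·t + (15).
Set (-2)·t + (15) = 27  ⇒  (-2)·t = 12  ⇒  t = -6.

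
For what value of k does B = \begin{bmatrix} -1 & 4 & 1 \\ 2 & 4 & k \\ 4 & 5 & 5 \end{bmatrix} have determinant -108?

k = -2

Expanding along the column containing k, det(B) is linear in k: det(B) = (21)·k + (-66).
Set (21)·k + (-66) = -108  ⇒  (21)·k = -42  ⇒  k = -2.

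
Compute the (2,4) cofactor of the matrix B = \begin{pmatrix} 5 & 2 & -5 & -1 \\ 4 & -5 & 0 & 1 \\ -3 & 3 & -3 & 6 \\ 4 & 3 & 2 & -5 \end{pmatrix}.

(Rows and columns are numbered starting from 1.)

Delete row 2 and column 4; the remaining 3×3 submatrix is [5 2 -5; -3 3 -3; 4 3 2].
Its determinant is 168.
The cofactor carries sign (−1)^(2+4) = +1, so C_{2,4} = +(168) = 168.

168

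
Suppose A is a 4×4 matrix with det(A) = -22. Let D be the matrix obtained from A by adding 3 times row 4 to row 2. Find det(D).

-22

Adding a multiple of one row to another leaves the determinant unchanged.
det(D) = (1)·(-22) = -22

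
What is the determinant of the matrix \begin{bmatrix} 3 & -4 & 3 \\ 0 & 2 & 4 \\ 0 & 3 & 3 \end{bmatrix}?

The determinant is -18.

Expand along column 1:
  + 3 · |2 4; 3 3| = 3·(6 − 12) = -18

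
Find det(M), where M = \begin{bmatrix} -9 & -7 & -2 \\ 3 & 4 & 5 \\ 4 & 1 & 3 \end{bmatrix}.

Expand along row 1:
  + (-9) · |4 5; 1 3| = (-9)·(12 − 5) = -63
  − (-7) · |3 5; 4 3| = −(-7)·(9 − 20) = -77
  + (-2) · |3 4; 4 1| = (-2)·(3 − 16) = 26
Sum: (-63) + (-77) + (26) = -114

det(M) = -114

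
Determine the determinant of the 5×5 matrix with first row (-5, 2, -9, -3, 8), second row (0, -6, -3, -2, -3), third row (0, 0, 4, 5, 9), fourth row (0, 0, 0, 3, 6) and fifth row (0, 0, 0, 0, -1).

The matrix is upper triangular, so the determinant is the product of the diagonal entries:
det = (-5) · (-6) · (4) · (3) · (-1) = -360

-360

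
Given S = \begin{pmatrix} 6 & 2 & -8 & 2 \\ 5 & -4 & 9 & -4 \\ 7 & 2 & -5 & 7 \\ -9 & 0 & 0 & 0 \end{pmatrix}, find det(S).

det(S) = -630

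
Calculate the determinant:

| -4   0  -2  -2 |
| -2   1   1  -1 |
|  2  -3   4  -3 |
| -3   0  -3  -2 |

Expand along column 2 (it has 2 zeros):
  + (1) · M_22   where M_22 = det([-4 -2 -2; 2 4 -3; -3 -3 -2]) = 30
  − (-3) · M_32   where M_32 = det([-4 -2 -2; -2 1 -1; -3 -3 -2]) = 4
det = (+1)·(1)·(30) + (-1)·(-3)·(4) = 42

The determinant is 42.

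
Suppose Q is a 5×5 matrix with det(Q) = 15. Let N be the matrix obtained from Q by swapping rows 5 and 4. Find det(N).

Swapping two rows multiplies the determinant by −1.
det(N) = (-1)·(15) = -15

det(N) = -15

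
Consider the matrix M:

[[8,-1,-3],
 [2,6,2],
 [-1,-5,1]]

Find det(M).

Expand along column 1:
  + 8 · |6 2; -5 1| = 8·(6 − (-10)) = 128
  − 2 · |-1 -3; -5 1| = −2·(-1 − 15) = 32
  + (-1) · |-1 -3; 6 2| = (-1)·(-2 − (-18)) = -16
Sum: (128) + (32) + (-16) = 144

det(M) = 144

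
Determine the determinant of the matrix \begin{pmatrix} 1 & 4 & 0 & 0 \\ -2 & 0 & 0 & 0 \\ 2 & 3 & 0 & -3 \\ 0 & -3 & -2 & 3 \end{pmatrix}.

-48

The matrix is block lower-triangular with a 2×2 block and a 2×2 block on the diagonal, so its determinant equals the product of the determinants of the diagonal blocks.
det of the 2×2 block = 8
det of the 2×2 block = -6
det = (8)·(-6) = -48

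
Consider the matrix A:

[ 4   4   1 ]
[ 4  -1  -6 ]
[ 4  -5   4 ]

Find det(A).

|A| = -312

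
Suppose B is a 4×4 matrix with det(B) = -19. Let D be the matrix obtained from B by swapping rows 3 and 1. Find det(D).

Swapping two rows multiplies the determinant by −1.
det(D) = (-1)·(-19) = 19

19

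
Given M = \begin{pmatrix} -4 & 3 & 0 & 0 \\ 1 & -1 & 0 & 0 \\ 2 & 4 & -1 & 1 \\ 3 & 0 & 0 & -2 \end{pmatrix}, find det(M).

M is block lower-triangular with a 2×2 block and a 2×2 block on the diagonal, so its determinant equals the product of the determinants of the diagonal blocks.
det of the 2×2 block = 1
det of the 2×2 block = 2
det = (1)·(2) = 2

2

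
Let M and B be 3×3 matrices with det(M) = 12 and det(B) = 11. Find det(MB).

The determinant is 132.

det(MB) = det(M)·det(B) = (12)·(11) = 132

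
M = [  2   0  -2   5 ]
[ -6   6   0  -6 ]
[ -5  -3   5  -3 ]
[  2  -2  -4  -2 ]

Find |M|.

|M| = 816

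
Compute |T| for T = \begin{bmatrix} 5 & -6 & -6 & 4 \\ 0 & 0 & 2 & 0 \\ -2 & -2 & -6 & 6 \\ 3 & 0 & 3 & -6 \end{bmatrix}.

-96

Expand along row 2 (it has 3 zeros):
  − (2) · M_23   where M_23 = det([5 -6 4; -2 -2 6; 3 0 -6]) = 48
det = (-1)·(2)·(48) = -96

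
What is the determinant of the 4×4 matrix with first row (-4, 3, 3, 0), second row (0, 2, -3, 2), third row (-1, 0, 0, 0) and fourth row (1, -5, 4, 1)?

Expand along row 3 (it has 3 zeros):
  + (-1) · M_31   where M_31 = det([3 3 0; 2 -3 2; -5 4 1]) = -69
det = (+1)·(-1)·(-69) = 69

69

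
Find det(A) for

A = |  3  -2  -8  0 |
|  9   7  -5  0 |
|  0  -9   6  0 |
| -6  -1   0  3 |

Expand along column 4 (it has 3 zeros):
  + (3) · M_44   where M_44 = det([3 -2 -8; 9 7 -5; 0 -9 6]) = 747
det = (+1)·(3)·(747) = 2241

2241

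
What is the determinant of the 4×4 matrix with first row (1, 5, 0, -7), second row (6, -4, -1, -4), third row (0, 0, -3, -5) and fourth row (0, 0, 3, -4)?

-918

The matrix is block upper-triangular with a 2×2 block and a 2×2 block on the diagonal, so its determinant equals the product of the determinants of the diagonal blocks.
det of the 2×2 block = -34
det of the 2×2 block = 27
det = (-34)·(27) = -918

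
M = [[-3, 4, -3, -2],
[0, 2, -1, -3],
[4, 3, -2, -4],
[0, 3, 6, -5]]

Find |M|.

|M| = 257

Expand along column 1 (it has 2 zeros):
  + (-3) · M_11   where M_11 = det([2 -1 -3; 3 -2 -4; 3 6 -5]) = -7
  + (4) · M_31   where M_31 = det([4 -3 -2; 2 -1 -3; 3 6 -5]) = 59
det = (+1)·(-3)·(-7) + (+1)·(4)·(59) = 257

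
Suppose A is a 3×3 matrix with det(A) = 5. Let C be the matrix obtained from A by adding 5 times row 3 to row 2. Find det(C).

The determinant is 5.

Adding a multiple of one row to another leaves the determinant unchanged.
det(C) = (1)·(5) = 5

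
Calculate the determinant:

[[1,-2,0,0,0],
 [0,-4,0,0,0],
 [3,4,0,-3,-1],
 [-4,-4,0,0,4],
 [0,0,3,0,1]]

144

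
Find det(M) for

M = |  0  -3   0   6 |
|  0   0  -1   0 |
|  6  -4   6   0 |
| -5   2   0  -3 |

-102

Expand along row 2 (it has 3 zeros):
  − (-1) · M_23   where M_23 = det([0 -3 6; 6 -4 0; -5 2 -3]) = -102
det = (-1)·(-1)·(-102) = -102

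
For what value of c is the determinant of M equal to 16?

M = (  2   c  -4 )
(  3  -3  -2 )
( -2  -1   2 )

c = 2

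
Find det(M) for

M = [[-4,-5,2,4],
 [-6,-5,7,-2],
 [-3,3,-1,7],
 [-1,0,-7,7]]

-1102

Expand along row 4 (it has 1 zero):
  − (-1) · M_41   where M_41 = det([-5 2 4; -5 7 -2; 3 -1 7]) = -241
  − (-7) · M_43   where M_43 = det([-4 -5 4; -6 -5 -2; -3 3 7]) = -256
  + (7) · M_44   where M_44 = det([-4 -5 2; -6 -5 7; -3 3 -1]) = 133
det = (-1)·(-1)·(-241) + (-1)·(-7)·(-256) + (+1)·(7)·(133) = -1102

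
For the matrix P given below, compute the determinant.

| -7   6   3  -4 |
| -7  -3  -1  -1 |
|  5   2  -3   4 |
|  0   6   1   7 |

Expand along row 4 (it has 1 zero):
  + (6) · M_42   where M_42 = det([-7 3 -4; -7 -1 -1; 5 -3 4]) = 14
  − (1) · M_43   where M_43 = det([-7 6 -4; -7 -3 -1; 5 2 4]) = 204
  + (7) · M_44   where M_44 = det([-7 6 3; -7 -3 -1; 5 2 -3]) = -230
det = (+1)·(6)·(14) + (-1)·(1)·(204) + (+1)·(7)·(-230) = -1730

det(P) = -1730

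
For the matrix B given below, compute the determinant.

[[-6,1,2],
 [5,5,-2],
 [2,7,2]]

Expand along column 1:
  + (-6) · |5 -2; 7 2| = (-6)·(10 − (-14)) = -144
  − 5 · |1 2; 7 2| = −5·(2 − 14) = 60
  + 2 · |1 2; 5 -2| = 2·(-2 − 10) = -24
Sum: (-144) + (60) + (-24) = -108

-108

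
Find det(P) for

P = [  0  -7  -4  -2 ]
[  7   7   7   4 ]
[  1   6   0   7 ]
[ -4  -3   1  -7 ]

-140

Expand along row 1 (it has 1 zero):
  − (-7) · M_12   where M_12 = det([7 7 4; 1 0 7; -4 1 -7]) = -192
  + (-4) · M_13   where M_13 = det([7 7 4; 1 6 7; -4 -3 -7]) = -210
  − (-2) · M_14   where M_14 = det([7 7 7; 1 6 0; -4 -3 1]) = 182
det = (-1)·(-7)·(-192) + (+1)·(-4)·(-210) + (-1)·(-2)·(182) = -140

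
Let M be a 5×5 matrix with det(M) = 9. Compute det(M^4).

6561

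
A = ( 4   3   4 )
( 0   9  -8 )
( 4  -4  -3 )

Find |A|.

Expand along column 1:
  + 4 · |9 -8; -4 -3| = 4·(-27 − 32) = -236
  + 4 · |3 4; 9 -8| = 4·(-24 − 36) = -240
Sum: (-236) + (-240) = -476

-476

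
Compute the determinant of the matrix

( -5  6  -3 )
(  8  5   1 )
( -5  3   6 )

-600

Expand along row 1:
  + (-5) · |5 1; 3 6| = (-5)·(30 − 3) = -135
  − 6 · |8 1; -5 6| = −6·(48 − (-5)) = -318
  + (-3) · |8 5; -5 3| = (-3)·(24 − (-25)) = -147
Sum: (-135) + (-318) + (-147) = -600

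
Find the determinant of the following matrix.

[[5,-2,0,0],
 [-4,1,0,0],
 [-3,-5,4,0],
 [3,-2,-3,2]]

The matrix is block lower-triangular with a 2×2 block and a 2×2 block on the diagonal, so its determinant equals the product of the determinants of the diagonal blocks.
det of the 2×2 block = -3
det of the 2×2 block = 8
det = (-3)·(8) = -24

-24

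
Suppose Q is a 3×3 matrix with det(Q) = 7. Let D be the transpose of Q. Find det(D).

|D| = 7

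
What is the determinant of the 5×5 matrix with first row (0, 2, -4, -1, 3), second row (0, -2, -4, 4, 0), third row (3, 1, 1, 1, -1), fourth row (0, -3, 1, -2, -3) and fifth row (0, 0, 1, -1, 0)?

Expand along column 1 (it has 4 zeros):
  + (3) · M_31   where M_31 = det([2 -4 -1 3; -2 -4 4 0; -3 1 -2 -3; 0 1 -1 0]) = 36
det = (+1)·(3)·(36) = 108

108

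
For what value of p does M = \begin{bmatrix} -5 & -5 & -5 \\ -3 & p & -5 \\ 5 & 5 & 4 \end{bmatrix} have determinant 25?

p = 2

Expanding along the column containing p, det(M) is linear in p: det(M) = (5)·p + (15).
Set (5)·p + (15) = 25  ⇒  (5)·p = 10  ⇒  p = 2.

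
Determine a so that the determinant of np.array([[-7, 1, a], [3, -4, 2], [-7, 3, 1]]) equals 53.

Expanding along the column containing a, det(B) is linear in a: det(B) = (-19)·a + (53).
Set (-19)·a + (53) = 53  ⇒  (-19)·a = 0  ⇒  a = 0.

0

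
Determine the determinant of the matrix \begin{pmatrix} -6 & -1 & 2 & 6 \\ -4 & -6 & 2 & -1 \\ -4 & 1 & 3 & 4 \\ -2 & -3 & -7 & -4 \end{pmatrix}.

-610

Expand along row 1:
  + (-6) · M_11   where M_11 = det([-6 2 -1; 1 3 4; -3 -7 -4]) = -114
  − (-1) · M_12   where M_12 = det([-4 2 -1; -4 3 4; -2 -7 -4]) = -146
  + (2) · M_13   where M_13 = det([-4 -6 -1; -4 1 4; -2 -3 -4]) = 98
  − (6) · M_14   where M_14 = det([-4 -6 2; -4 1 3; -2 -3 -7]) = 224
det = (+1)·(-6)·(-114) + (-1)·(-1)·(-146) + (+1)·(2)·(98) + (-1)·(6)·(224) = -610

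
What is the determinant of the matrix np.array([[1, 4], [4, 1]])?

The determinant is -15.

det = 1·1 − 4·4 = 1 − 16 = -15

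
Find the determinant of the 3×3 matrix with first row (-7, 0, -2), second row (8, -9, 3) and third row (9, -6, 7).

Expand along column 2:
  + (-9) · |-7 -2; 9 7| = (-9)·(-49 − (-18)) = 279
  − (-6) · |-7 -2; 8 3| = −(-6)·(-21 − (-16)) = -30
Sum: (279) + (-30) = 249

249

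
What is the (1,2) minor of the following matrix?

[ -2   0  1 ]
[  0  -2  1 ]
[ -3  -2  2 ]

The minor is 3.

Delete row 1 and column 2; the remaining 2×2 submatrix is [0 1; -3 2].
Its determinant is 0·2 − 1·(-3) = 3.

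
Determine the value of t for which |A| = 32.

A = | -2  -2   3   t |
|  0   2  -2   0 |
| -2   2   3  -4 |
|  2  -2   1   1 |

Expanding along the row containing t, det(A) is linear in t: det(A) = (-16)·t + (-16).
Set (-16)·t + (-16) = 32  ⇒  (-16)·t = 48  ⇒  t = -3.

t = -3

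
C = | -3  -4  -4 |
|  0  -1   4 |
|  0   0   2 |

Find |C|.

C is upper triangular, so det(C) is the product of the diagonal entries:
det = (-3) · (-1) · (2) = 6

6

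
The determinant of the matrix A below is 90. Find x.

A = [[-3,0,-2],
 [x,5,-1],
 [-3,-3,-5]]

6

Expanding along the column containing x, det(A) is linear in x: det(A) = (6)·x + (54).
Set (6)·x + (54) = 90  ⇒  (6)·x = 36  ⇒  x = 6.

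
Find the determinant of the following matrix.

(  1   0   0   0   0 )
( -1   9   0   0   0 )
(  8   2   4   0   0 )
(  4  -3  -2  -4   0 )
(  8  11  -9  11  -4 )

576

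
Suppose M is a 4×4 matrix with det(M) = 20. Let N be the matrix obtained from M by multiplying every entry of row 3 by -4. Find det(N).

The determinant is -80.

Scaling one row by -4 multiplies the determinant by -4.
det(N) = (-4)·(20) = -80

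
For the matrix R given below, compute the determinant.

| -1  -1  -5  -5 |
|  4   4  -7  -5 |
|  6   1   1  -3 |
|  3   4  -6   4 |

Expand along row 1:
  + (-1) · M_11   where M_11 = det([4 -7 -5; 1 1 -3; 4 -6 4]) = 106
  − (-1) · M_12   where M_12 = det([4 -7 -5; 6 1 -3; 3 -6 4]) = 370
  + (-5) · M_13   where M_13 = det([4 4 -5; 6 1 -3; 3 4 4]) = -173
  − (-5) · M_14   where M_14 = det([4 4 -7; 6 1 1; 3 4 -6]) = -31
det = (+1)·(-1)·(106) + (-1)·(-1)·(370) + (+1)·(-5)·(-173) + (-1)·(-5)·(-31) = 974

|R| = 974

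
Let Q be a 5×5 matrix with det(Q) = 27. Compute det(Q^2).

det(Q^2) = (det Q)^2 = (27)^2 = 729

The determinant is 729.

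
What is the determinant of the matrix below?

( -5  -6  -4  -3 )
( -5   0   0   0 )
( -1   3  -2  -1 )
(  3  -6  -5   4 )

The determinant is 915.

Expand along row 2 (it has 3 zeros):
  − (-5) · M_21   where M_21 = det([-6 -4 -3; 3 -2 -1; -6 -5 4]) = 183
det = (-1)·(-5)·(183) = 915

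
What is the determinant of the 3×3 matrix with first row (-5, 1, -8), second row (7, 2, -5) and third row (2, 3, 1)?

-238

Expand along row 1:
  + (-5) · |2 -5; 3 1| = (-5)·(2 − (-15)) = -85
  − 1 · |7 -5; 2 1| = −1·(7 − (-10)) = -17
  + (-8) · |7 2; 2 3| = (-8)·(21 − 4) = -136
Sum: (-85) + (-17) + (-136) = -238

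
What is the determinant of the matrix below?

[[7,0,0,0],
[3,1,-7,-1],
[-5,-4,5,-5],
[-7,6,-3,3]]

1008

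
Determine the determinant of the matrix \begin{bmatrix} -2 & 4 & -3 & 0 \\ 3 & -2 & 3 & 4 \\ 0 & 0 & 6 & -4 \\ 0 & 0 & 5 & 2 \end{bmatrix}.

The matrix is block upper-triangular with a 2×2 block and a 2×2 block on the diagonal, so its determinant equals the product of the determinants of the diagonal blocks.
det of the 2×2 block = -8
det of the 2×2 block = 32
det = (-8)·(32) = -256

The determinant is -256.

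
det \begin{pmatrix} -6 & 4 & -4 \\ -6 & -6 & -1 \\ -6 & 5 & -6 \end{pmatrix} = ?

Expand along column 1:
  + (-6) · |-6 -1; 5 -6| = (-6)·(36 − (-5)) = -246
  − (-6) · |4 -4; 5 -6| = −(-6)·(-24 − (-20)) = -24
  + (-6) · |4 -4; -6 -1| = (-6)·(-4 − 24) = 168
Sum: (-246) + (-24) + (168) = -102

The determinant is -102.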